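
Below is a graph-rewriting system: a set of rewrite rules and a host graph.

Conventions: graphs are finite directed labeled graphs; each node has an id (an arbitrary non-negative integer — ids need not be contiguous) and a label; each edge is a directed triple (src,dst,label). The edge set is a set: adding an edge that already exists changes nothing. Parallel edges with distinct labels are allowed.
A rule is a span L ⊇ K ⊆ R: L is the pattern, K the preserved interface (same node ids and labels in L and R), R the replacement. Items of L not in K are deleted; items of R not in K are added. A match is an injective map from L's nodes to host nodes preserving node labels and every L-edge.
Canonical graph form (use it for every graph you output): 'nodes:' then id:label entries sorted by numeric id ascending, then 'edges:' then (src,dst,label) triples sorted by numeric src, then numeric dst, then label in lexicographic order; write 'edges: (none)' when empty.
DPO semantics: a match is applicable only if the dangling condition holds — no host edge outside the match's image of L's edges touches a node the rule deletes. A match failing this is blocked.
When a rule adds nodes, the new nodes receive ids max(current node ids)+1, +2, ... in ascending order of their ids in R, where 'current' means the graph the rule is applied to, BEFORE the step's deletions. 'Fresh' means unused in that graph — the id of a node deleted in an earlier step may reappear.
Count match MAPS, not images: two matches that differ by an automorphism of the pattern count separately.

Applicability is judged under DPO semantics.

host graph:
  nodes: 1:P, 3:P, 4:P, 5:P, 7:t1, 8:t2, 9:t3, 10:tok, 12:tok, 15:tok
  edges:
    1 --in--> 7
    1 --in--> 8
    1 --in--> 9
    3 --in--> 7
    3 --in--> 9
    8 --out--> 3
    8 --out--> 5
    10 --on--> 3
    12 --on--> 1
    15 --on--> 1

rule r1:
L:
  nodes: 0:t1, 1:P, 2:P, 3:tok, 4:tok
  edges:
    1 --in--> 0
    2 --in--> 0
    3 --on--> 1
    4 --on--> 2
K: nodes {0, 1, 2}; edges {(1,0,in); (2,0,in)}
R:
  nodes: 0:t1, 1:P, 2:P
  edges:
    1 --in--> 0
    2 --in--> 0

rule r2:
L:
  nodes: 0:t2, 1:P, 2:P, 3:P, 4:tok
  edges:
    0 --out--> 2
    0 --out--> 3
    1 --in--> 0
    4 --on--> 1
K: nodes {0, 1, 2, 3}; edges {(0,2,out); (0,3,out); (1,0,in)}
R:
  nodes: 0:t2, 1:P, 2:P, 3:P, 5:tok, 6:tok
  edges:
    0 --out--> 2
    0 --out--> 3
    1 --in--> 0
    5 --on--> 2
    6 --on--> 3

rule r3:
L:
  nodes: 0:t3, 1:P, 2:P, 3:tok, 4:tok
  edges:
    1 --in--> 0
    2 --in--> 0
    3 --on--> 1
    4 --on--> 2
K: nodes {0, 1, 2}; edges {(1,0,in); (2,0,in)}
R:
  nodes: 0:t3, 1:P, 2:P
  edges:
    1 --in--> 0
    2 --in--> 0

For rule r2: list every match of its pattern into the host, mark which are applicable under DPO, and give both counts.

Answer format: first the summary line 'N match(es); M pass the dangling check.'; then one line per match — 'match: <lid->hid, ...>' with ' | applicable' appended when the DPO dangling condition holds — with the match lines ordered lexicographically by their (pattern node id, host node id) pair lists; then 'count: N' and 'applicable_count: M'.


4 match(es); 4 pass the dangling check.
match: 0->8, 1->1, 2->3, 3->5, 4->12 | applicable
match: 0->8, 1->1, 2->3, 3->5, 4->15 | applicable
match: 0->8, 1->1, 2->5, 3->3, 4->12 | applicable
match: 0->8, 1->1, 2->5, 3->3, 4->15 | applicable
count: 4
applicable_count: 4


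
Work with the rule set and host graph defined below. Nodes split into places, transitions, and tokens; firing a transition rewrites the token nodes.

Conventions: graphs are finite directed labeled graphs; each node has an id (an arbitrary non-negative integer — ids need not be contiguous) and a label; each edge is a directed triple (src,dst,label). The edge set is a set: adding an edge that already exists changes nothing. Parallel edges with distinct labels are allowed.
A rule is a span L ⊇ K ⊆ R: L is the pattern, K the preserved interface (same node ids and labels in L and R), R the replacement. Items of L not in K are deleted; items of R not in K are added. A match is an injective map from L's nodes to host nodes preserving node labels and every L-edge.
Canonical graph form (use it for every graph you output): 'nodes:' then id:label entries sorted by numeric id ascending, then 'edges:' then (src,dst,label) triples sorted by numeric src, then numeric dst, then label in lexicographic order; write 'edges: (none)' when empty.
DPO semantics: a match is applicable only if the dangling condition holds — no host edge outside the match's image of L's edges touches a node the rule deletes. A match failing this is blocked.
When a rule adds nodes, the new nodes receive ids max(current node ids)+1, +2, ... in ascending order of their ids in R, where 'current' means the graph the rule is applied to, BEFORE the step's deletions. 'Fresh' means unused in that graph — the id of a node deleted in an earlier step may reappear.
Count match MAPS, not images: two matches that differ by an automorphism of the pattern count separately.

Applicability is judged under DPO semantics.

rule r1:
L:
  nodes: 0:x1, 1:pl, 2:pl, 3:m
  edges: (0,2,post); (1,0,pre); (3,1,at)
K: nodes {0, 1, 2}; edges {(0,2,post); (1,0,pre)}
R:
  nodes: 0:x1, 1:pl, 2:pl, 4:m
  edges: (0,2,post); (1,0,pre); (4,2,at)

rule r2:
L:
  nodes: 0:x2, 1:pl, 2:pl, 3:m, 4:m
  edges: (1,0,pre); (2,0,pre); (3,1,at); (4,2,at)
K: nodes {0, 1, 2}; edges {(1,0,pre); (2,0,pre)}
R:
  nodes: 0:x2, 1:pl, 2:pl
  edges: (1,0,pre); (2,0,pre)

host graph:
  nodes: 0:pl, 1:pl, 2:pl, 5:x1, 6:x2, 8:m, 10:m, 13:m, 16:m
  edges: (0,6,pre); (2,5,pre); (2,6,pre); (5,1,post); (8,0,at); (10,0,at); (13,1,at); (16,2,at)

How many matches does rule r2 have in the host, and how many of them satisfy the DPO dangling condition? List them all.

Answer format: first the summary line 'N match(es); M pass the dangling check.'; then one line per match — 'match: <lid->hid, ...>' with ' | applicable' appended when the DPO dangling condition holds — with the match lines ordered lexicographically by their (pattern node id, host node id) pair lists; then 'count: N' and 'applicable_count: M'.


4 match(es); 4 pass the dangling check.
match: 0->6, 1->0, 2->2, 3->8, 4->16 | applicable
match: 0->6, 1->0, 2->2, 3->10, 4->16 | applicable
match: 0->6, 1->2, 2->0, 3->16, 4->8 | applicable
match: 0->6, 1->2, 2->0, 3->16, 4->10 | applicable
count: 4
applicable_count: 4


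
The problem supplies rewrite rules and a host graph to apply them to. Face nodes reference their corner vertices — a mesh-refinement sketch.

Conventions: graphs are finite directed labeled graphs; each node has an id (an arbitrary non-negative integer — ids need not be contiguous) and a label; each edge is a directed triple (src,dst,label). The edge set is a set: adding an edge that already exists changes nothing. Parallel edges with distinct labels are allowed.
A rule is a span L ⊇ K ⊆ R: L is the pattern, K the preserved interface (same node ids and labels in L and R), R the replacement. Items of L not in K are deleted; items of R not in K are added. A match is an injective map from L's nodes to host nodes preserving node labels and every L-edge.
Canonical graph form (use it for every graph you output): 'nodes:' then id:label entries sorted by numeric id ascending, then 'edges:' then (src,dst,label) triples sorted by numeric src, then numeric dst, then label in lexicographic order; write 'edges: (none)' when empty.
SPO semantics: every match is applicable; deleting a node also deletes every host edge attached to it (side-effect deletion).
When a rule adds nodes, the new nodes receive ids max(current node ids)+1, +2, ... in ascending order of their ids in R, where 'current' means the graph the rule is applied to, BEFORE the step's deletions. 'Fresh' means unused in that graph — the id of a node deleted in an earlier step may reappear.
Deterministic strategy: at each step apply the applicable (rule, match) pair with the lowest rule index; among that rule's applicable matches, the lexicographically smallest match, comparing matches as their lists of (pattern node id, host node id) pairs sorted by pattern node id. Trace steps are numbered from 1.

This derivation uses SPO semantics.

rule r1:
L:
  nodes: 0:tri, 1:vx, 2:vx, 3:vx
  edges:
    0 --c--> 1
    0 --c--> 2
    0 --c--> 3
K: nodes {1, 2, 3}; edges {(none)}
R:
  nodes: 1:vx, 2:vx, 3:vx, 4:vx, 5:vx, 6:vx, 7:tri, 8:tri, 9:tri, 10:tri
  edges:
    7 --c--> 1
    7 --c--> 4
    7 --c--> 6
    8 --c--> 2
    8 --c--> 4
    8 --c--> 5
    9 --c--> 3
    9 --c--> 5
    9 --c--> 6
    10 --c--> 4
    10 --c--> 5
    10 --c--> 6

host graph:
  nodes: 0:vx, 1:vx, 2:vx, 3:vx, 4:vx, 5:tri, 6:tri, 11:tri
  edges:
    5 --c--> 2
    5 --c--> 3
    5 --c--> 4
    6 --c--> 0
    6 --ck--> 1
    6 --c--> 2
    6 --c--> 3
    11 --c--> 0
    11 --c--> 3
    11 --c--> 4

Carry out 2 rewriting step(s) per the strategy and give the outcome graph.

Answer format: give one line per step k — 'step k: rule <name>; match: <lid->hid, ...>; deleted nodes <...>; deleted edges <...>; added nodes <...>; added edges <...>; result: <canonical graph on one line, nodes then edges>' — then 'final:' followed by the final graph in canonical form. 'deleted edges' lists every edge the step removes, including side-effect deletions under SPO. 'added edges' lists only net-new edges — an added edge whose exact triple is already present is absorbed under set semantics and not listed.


step 1: rule r1; match: 0->5, 1->2, 2->3, 3->4; deleted nodes 5; deleted edges (5,2,c); (5,3,c); (5,4,c); added nodes 12, 13, 14, 15, 16, 17, 18; added edges (15,2,c); (15,12,c); (15,14,c); (16,3,c); (16,12,c); (16,13,c); (17,4,c); (17,13,c); (17,14,c); (18,12,c); (18,13,c); (18,14,c); result: nodes: 0:vx, 1:vx, 2:vx, 3:vx, 4:vx, 6:tri, 11:tri, 12:vx, 13:vx, 14:vx, 15:tri, 16:tri, 17:tri, 18:tri edges: (6,0,c); (6,1,ck); (6,2,c); (6,3,c); (11,0,c); (11,3,c); (11,4,c); (15,2,c); (15,12,c); (15,14,c); (16,3,c); (16,12,c); (16,13,c); (17,4,c); (17,13,c); (17,14,c); (18,12,c); (18,13,c); (18,14,c)
step 2: rule r1; match: 0->6, 1->0, 2->2, 3->3; deleted nodes 6; deleted edges (6,0,c); (6,1,ck); (6,2,c); (6,3,c); added nodes 19, 20, 21, 22, 23, 24, 25; added edges (22,0,c); (22,19,c); (22,21,c); (23,2,c); (23,19,c); (23,20,c); (24,3,c); (24,20,c); (24,21,c); (25,19,c); (25,20,c); (25,21,c); result: nodes: 0:vx, 1:vx, 2:vx, 3:vx, 4:vx, 11:tri, 12:vx, 13:vx, 14:vx, 15:tri, 16:tri, 17:tri, 18:tri, 19:vx, 20:vx, 21:vx, 22:tri, 23:tri, 24:tri, 25:tri edges: (11,0,c); (11,3,c); (11,4,c); (15,2,c); (15,12,c); (15,14,c); (16,3,c); (16,12,c); (16,13,c); (17,4,c); (17,13,c); (17,14,c); (18,12,c); (18,13,c); (18,14,c); (22,0,c); (22,19,c); (22,21,c); (23,2,c); (23,19,c); (23,20,c); (24,3,c); (24,20,c); (24,21,c); (25,19,c); (25,20,c); (25,21,c)
final:
nodes: 0:vx, 1:vx, 2:vx, 3:vx, 4:vx, 11:tri, 12:vx, 13:vx, 14:vx, 15:tri, 16:tri, 17:tri, 18:tri, 19:vx, 20:vx, 21:vx, 22:tri, 23:tri, 24:tri, 25:tri
edges: (11,0,c); (11,3,c); (11,4,c); (15,2,c); (15,12,c); (15,14,c); (16,3,c); (16,12,c); (16,13,c); (17,4,c); (17,13,c); (17,14,c); (18,12,c); (18,13,c); (18,14,c); (22,0,c); (22,19,c); (22,21,c); (23,2,c); (23,19,c); (23,20,c); (24,3,c); (24,20,c); (24,21,c); (25,19,c); (25,20,c); (25,21,c)


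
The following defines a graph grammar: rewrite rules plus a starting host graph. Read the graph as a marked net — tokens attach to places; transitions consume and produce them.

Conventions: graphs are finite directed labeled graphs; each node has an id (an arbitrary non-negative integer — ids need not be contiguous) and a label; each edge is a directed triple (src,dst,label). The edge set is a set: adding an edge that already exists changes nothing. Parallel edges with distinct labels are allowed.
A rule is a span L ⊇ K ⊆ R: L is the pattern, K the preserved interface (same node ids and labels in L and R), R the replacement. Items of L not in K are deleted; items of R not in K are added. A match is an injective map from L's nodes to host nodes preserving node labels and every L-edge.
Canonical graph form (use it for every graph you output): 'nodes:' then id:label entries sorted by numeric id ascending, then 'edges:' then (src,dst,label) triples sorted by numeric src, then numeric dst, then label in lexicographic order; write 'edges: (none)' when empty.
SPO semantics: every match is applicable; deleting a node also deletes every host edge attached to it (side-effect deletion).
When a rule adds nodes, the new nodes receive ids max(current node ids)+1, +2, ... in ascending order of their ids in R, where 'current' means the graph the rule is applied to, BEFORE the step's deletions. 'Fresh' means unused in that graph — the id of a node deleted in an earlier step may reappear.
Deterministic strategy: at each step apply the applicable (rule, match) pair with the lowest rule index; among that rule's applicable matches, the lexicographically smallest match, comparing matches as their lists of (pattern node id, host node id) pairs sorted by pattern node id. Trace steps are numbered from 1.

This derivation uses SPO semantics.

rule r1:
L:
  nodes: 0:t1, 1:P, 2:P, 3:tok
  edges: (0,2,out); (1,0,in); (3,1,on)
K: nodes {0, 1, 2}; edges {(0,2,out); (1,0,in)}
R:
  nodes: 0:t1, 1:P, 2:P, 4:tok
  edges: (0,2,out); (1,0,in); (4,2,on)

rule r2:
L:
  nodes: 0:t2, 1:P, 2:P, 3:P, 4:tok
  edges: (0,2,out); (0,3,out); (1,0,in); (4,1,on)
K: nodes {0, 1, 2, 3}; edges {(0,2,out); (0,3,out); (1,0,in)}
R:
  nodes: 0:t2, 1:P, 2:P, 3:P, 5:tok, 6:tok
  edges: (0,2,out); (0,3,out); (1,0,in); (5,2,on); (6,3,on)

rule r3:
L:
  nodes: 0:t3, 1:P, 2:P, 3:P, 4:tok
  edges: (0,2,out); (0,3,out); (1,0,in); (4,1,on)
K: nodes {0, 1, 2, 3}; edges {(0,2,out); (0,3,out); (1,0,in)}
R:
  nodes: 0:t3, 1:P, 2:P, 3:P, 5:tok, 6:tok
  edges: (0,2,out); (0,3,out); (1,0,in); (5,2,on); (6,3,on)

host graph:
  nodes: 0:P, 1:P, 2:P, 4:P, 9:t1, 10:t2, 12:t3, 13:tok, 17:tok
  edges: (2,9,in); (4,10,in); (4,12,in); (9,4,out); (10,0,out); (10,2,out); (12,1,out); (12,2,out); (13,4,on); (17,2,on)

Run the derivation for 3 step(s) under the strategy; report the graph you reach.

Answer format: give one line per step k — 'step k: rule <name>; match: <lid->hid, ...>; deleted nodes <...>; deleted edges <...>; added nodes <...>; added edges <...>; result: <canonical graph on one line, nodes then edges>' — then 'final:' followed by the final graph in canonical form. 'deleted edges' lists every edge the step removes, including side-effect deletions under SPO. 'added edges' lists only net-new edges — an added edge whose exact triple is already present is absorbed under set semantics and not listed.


step 1: rule r1; match: 0->9, 1->2, 2->4, 3->17; deleted nodes 17; deleted edges (17,2,on); added nodes 18; added edges (18,4,on); result: nodes: 0:P, 1:P, 2:P, 4:P, 9:t1, 10:t2, 12:t3, 13:tok, 18:tok edges: (2,9,in); (4,10,in); (4,12,in); (9,4,out); (10,0,out); (10,2,out); (12,1,out); (12,2,out); (13,4,on); (18,4,on)
step 2: rule r2; match: 0->10, 1->4, 2->0, 3->2, 4->13; deleted nodes 13; deleted edges (13,4,on); added nodes 19, 20; added edges (19,0,on); (20,2,on); result: nodes: 0:P, 1:P, 2:P, 4:P, 9:t1, 10:t2, 12:t3, 18:tok, 19:tok, 20:tok edges: (2,9,in); (4,10,in); (4,12,in); (9,4,out); (10,0,out); (10,2,out); (12,1,out); (12,2,out); (18,4,on); (19,0,on); (20,2,on)
step 3: rule r1; match: 0->9, 1->2, 2->4, 3->20; deleted nodes 20; deleted edges (20,2,on); added nodes 21; added edges (21,4,on); result: nodes: 0:P, 1:P, 2:P, 4:P, 9:t1, 10:t2, 12:t3, 18:tok, 19:tok, 21:tok edges: (2,9,in); (4,10,in); (4,12,in); (9,4,out); (10,0,out); (10,2,out); (12,1,out); (12,2,out); (18,4,on); (19,0,on); (21,4,on)
final:
nodes: 0:P, 1:P, 2:P, 4:P, 9:t1, 10:t2, 12:t3, 18:tok, 19:tok, 21:tok
edges: (2,9,in); (4,10,in); (4,12,in); (9,4,out); (10,0,out); (10,2,out); (12,1,out); (12,2,out); (18,4,on); (19,0,on); (21,4,on)


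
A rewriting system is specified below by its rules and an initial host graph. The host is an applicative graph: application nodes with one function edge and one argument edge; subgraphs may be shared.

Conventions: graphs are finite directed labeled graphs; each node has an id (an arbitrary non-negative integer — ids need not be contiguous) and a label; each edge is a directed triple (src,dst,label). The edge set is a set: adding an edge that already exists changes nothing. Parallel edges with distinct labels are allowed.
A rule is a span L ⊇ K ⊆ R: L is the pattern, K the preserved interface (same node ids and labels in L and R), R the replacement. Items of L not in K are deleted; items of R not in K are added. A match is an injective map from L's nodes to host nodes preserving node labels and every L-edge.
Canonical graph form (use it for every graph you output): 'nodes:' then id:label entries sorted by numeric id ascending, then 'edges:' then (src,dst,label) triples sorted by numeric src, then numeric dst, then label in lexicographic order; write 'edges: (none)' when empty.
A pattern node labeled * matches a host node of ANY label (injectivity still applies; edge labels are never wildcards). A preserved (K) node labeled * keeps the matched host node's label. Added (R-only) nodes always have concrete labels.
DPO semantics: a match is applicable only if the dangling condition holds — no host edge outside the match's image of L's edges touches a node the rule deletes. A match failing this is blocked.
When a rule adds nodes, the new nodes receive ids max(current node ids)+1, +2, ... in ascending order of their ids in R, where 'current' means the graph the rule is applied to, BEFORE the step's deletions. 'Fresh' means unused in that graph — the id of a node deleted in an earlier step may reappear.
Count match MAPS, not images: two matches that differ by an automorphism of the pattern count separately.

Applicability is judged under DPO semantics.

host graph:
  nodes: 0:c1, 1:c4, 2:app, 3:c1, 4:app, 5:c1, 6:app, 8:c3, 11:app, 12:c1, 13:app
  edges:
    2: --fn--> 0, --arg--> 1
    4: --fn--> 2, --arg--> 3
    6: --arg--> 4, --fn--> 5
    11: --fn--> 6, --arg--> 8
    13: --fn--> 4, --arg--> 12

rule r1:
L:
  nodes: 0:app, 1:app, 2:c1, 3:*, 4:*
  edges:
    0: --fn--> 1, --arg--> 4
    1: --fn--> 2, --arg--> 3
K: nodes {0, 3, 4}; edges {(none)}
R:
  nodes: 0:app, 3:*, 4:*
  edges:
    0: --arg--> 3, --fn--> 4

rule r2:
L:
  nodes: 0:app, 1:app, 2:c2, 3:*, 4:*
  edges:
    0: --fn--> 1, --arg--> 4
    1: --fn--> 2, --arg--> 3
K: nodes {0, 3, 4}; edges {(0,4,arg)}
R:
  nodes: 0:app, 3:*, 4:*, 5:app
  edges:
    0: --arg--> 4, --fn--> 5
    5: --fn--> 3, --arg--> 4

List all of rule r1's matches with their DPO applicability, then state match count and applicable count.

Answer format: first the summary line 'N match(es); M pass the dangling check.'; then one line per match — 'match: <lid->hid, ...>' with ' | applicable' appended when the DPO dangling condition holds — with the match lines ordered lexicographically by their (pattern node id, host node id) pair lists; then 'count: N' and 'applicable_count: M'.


2 match(es); 2 pass the dangling check.
match: 0->4, 1->2, 2->0, 3->1, 4->3 | applicable
match: 0->11, 1->6, 2->5, 3->4, 4->8 | applicable
count: 2
applicable_count: 2


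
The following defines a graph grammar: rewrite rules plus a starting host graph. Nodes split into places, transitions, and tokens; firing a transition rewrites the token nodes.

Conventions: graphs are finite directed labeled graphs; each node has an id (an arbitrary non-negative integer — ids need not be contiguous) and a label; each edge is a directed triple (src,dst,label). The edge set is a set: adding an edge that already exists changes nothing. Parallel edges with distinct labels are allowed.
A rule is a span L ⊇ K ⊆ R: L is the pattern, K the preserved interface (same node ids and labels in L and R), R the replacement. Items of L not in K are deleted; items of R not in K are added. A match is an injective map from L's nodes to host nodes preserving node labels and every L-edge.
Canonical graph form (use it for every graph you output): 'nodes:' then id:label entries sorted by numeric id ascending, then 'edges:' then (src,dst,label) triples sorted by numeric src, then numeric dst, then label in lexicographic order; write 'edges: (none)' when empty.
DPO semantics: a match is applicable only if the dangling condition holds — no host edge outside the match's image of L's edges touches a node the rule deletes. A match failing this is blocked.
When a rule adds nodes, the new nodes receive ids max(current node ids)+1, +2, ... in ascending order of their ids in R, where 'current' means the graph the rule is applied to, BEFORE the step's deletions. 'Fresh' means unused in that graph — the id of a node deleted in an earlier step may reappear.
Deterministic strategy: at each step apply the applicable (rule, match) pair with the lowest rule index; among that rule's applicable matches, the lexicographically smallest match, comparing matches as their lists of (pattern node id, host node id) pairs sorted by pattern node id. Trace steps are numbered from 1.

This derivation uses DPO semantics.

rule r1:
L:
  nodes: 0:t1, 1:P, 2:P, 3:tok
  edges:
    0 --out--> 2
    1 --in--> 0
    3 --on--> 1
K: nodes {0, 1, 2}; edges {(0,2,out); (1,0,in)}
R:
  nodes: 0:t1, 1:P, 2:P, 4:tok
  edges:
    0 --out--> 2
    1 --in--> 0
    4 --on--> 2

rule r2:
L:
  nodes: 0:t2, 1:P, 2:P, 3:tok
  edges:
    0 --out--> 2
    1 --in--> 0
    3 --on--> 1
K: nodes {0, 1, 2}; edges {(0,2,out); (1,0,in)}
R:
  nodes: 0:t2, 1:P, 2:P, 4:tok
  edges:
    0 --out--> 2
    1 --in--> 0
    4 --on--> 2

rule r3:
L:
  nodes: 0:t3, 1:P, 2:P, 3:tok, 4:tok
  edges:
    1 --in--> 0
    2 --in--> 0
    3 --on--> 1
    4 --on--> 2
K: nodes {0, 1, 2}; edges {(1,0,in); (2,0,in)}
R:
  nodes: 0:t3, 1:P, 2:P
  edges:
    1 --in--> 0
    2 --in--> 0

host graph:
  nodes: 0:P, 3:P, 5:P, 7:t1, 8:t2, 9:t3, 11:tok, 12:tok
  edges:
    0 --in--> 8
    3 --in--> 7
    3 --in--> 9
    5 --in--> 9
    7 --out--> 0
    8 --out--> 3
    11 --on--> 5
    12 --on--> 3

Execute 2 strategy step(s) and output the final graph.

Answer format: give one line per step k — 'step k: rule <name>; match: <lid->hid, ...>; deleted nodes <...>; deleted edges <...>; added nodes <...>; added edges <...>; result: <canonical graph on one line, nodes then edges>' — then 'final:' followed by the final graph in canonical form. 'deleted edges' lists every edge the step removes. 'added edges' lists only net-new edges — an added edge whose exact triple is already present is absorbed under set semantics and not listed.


step 1: rule r1; match: 0->7, 1->3, 2->0, 3->12; deleted nodes 12; deleted edges (12,3,on); added nodes 13; added edges (13,0,on); result: nodes: 0:P, 3:P, 5:P, 7:t1, 8:t2, 9:t3, 11:tok, 13:tok edges: (0,8,in); (3,7,in); (3,9,in); (5,9,in); (7,0,out); (8,3,out); (11,5,on); (13,0,on)
step 2: rule r2; match: 0->8, 1->0, 2->3, 3->13; deleted nodes 13; deleted edges (13,0,on); added nodes 14; added edges (14,3,on); result: nodes: 0:P, 3:P, 5:P, 7:t1, 8:t2, 9:t3, 11:tok, 14:tok edges: (0,8,in); (3,7,in); (3,9,in); (5,9,in); (7,0,out); (8,3,out); (11,5,on); (14,3,on)
final:
nodes: 0:P, 3:P, 5:P, 7:t1, 8:t2, 9:t3, 11:tok, 14:tok
edges: (0,8,in); (3,7,in); (3,9,in); (5,9,in); (7,0,out); (8,3,out); (11,5,on); (14,3,on)


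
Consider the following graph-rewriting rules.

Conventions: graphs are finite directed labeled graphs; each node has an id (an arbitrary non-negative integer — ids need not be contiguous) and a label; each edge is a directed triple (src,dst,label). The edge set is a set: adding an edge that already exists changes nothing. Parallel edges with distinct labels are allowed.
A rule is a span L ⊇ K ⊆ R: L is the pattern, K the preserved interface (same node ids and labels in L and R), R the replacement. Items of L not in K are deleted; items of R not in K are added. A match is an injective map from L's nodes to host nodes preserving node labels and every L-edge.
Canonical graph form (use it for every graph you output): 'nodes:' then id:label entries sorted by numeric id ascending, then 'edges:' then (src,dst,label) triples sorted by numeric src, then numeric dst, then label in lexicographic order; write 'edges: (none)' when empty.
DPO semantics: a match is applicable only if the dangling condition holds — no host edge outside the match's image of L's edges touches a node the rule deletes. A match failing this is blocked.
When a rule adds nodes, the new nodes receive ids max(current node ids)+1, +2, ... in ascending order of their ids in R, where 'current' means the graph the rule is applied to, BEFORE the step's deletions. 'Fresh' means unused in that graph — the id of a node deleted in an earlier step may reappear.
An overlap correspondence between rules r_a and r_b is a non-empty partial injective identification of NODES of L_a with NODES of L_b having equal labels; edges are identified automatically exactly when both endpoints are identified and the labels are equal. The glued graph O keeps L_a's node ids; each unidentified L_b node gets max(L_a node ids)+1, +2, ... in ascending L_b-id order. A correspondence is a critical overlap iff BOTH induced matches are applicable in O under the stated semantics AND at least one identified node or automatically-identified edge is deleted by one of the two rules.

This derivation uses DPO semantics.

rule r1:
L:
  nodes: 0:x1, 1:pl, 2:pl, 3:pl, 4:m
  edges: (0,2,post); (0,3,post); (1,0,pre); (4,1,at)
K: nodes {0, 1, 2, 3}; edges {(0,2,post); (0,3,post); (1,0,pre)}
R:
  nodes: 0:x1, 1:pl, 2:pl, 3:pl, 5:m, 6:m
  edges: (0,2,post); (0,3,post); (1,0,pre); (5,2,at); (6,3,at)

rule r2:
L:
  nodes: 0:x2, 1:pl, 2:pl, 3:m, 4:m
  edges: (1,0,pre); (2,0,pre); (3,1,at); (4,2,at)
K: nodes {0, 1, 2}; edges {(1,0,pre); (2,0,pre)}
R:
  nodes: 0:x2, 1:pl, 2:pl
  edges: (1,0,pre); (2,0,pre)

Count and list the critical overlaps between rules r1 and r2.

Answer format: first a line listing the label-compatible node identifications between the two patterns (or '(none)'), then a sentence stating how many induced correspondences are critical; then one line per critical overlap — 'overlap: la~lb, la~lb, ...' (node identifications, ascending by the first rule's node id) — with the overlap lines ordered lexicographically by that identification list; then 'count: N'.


label-compatible node identifications between L(r1) and L(r2): 1~1, 1~2, 2~1, 2~2, 3~1, 3~2, 4~3, 4~4
6 of the induced correspondences are critical overlaps of r1 and r2.
overlap: 1~1, 2~2, 4~3
overlap: 1~1, 3~2, 4~3
overlap: 1~1, 4~3
overlap: 1~2, 2~1, 4~4
overlap: 1~2, 3~1, 4~4
overlap: 1~2, 4~4
count: 6


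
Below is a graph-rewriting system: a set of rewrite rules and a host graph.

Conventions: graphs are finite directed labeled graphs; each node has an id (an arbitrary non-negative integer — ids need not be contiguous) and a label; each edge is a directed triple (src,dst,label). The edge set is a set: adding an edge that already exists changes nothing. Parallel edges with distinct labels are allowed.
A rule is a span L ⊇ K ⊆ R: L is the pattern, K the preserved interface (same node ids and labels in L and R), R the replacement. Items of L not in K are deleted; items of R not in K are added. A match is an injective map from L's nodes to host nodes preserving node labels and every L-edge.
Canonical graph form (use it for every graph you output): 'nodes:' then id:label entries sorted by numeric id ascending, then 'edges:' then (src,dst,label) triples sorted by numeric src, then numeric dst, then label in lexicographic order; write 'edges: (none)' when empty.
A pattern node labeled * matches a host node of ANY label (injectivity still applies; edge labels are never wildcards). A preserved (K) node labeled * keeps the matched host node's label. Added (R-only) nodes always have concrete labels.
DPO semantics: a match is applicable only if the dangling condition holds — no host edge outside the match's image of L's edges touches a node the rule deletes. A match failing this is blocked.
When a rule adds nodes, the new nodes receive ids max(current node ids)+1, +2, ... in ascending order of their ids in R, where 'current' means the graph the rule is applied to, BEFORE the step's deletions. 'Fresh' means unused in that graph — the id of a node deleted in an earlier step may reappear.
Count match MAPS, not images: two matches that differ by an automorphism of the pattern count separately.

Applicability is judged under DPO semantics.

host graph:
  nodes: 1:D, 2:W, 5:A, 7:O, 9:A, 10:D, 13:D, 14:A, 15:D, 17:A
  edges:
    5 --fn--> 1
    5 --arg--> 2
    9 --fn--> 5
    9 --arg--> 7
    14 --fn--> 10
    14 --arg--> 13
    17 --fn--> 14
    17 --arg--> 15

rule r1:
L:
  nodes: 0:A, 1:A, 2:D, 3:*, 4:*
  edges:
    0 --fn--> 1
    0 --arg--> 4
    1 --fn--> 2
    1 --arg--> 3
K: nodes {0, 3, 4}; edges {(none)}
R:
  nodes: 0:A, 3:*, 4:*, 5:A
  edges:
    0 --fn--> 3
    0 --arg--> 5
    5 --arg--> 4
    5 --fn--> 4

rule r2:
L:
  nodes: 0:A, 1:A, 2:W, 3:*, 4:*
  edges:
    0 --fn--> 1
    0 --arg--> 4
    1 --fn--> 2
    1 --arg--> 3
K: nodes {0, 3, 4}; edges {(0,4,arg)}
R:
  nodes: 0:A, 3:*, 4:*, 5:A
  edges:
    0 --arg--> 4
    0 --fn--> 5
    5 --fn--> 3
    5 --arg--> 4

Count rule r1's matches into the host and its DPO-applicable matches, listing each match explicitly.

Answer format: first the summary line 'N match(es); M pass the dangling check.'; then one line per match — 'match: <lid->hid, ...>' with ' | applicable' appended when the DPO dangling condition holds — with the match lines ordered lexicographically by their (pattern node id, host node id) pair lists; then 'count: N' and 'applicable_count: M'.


2 match(es); 2 pass the dangling check.
match: 0->9, 1->5, 2->1, 3->2, 4->7 | applicable
match: 0->17, 1->14, 2->10, 3->13, 4->15 | applicable
count: 2
applicable_count: 2


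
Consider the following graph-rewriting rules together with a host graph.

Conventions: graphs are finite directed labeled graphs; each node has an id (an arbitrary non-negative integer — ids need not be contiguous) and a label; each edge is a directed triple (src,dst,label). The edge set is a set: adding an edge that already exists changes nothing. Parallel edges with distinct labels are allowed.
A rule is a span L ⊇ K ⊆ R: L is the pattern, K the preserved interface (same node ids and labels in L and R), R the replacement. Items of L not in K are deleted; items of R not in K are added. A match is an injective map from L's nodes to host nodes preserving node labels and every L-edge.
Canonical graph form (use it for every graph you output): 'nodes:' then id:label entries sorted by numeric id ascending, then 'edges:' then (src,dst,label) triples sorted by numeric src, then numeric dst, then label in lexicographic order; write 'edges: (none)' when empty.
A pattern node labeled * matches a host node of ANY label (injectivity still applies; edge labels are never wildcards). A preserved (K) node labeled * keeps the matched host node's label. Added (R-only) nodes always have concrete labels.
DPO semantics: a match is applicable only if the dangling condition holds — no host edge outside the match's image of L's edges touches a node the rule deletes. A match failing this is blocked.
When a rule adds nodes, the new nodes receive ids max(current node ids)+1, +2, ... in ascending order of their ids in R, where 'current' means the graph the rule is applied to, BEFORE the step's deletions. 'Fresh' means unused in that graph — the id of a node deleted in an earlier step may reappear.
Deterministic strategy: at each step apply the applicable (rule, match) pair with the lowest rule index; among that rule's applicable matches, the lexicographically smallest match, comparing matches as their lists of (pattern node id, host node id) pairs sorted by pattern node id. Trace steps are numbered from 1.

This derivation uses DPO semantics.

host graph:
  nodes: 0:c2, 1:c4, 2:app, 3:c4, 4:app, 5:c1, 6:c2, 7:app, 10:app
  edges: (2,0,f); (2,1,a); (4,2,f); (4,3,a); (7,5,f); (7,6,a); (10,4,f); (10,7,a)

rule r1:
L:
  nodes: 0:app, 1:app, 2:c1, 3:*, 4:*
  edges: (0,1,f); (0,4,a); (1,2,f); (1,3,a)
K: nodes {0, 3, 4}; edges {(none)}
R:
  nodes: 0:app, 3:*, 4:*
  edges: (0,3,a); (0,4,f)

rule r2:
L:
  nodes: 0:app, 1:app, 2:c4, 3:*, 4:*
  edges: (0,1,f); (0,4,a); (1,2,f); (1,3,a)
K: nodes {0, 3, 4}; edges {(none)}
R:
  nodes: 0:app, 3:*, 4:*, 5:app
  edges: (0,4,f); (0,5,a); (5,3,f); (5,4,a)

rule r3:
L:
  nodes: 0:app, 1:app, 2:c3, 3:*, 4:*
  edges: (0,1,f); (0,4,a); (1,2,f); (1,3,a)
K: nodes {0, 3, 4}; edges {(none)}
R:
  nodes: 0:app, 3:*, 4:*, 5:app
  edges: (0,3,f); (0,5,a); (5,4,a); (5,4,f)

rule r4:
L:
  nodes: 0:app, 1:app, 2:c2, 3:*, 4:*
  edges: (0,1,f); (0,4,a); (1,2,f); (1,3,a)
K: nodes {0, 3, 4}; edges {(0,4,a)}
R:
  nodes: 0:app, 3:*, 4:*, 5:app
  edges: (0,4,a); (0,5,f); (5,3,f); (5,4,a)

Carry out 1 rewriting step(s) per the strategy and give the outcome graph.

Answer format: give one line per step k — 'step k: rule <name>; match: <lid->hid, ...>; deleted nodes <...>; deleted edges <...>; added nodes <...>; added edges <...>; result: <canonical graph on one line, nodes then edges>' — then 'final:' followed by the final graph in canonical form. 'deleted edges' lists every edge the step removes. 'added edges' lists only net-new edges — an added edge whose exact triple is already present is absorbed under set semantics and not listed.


step 1: rule r4; match: 0->4, 1->2, 2->0, 3->1, 4->3; deleted nodes 0, 2; deleted edges (2,0,f); (2,1,a); (4,2,f); added nodes 11; added edges (4,11,f); (11,1,f); (11,3,a); result: nodes: 1:c4, 3:c4, 4:app, 5:c1, 6:c2, 7:app, 10:app, 11:app edges: (4,3,a); (4,11,f); (7,5,f); (7,6,a); (10,4,f); (10,7,a); (11,1,f); (11,3,a)
final:
nodes: 1:c4, 3:c4, 4:app, 5:c1, 6:c2, 7:app, 10:app, 11:app
edges: (4,3,a); (4,11,f); (7,5,f); (7,6,a); (10,4,f); (10,7,a); (11,1,f); (11,3,a)


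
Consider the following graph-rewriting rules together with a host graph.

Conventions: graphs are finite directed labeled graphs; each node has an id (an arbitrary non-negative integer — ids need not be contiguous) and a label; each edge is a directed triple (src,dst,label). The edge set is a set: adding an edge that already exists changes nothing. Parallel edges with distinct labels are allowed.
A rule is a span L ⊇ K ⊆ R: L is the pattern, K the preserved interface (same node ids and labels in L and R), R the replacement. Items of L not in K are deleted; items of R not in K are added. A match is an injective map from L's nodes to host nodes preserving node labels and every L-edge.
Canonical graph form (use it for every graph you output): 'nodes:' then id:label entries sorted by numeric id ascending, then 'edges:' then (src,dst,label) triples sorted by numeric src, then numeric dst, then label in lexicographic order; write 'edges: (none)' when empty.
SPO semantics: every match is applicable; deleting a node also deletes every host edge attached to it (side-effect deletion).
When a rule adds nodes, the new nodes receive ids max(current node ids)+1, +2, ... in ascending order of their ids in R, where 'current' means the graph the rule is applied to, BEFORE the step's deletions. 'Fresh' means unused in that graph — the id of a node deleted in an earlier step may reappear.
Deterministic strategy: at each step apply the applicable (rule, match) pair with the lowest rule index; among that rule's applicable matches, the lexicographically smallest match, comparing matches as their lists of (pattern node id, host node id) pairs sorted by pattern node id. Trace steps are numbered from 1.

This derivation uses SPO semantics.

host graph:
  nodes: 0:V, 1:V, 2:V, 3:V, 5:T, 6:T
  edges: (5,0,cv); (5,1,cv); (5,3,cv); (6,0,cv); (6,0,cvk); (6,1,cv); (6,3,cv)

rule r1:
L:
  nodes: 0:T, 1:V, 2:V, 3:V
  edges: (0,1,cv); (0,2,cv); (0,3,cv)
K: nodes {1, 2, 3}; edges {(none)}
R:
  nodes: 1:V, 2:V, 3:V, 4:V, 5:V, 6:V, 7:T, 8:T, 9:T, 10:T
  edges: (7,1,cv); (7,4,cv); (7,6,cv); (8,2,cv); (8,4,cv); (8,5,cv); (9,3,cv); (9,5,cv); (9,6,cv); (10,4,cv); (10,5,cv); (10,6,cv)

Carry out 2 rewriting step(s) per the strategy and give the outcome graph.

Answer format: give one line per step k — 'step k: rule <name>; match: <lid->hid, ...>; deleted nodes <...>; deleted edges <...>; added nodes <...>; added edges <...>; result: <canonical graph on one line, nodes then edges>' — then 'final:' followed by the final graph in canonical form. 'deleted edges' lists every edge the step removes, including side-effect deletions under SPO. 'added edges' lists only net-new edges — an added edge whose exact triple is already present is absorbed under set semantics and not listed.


step 1: rule r1; match: 0->5, 1->0, 2->1, 3->3; deleted nodes 5; deleted edges (5,0,cv); (5,1,cv); (5,3,cv); added nodes 7, 8, 9, 10, 11, 12, 13; added edges (10,0,cv); (10,7,cv); (10,9,cv); (11,1,cv); (11,7,cv); (11,8,cv); (12,3,cv); (12,8,cv); (12,9,cv); (13,7,cv); (13,8,cv); (13,9,cv); result: nodes: 0:V, 1:V, 2:V, 3:V, 6:T, 7:V, 8:V, 9:V, 10:T, 11:T, 12:T, 13:T edges: (6,0,cv); (6,0,cvk); (6,1,cv); (6,3,cv); (10,0,cv); (10,7,cv); (10,9,cv); (11,1,cv); (11,7,cv); (11,8,cv); (12,3,cv); (12,8,cv); (12,9,cv); (13,7,cv); (13,8,cv); (13,9,cv)
step 2: rule r1; match: 0->6, 1->0, 2->1, 3->3; deleted nodes 6; deleted edges (6,0,cv); (6,0,cvk); (6,1,cv); (6,3,cv); added nodes 14, 15, 16, 17, 18, 19, 20; added edges (17,0,cv); (17,14,cv); (17,16,cv); (18,1,cv); (18,14,cv); (18,15,cv); (19,3,cv); (19,15,cv); (19,16,cv); (20,14,cv); (20,15,cv); (20,16,cv); result: nodes: 0:V, 1:V, 2:V, 3:V, 7:V, 8:V, 9:V, 10:T, 11:T, 12:T, 13:T, 14:V, 15:V, 16:V, 17:T, 18:T, 19:T, 20:T edges: (10,0,cv); (10,7,cv); (10,9,cv); (11,1,cv); (11,7,cv); (11,8,cv); (12,3,cv); (12,8,cv); (12,9,cv); (13,7,cv); (13,8,cv); (13,9,cv); (17,0,cv); (17,14,cv); (17,16,cv); (18,1,cv); (18,14,cv); (18,15,cv); (19,3,cv); (19,15,cv); (19,16,cv); (20,14,cv); (20,15,cv); (20,16,cv)
final:
nodes: 0:V, 1:V, 2:V, 3:V, 7:V, 8:V, 9:V, 10:T, 11:T, 12:T, 13:T, 14:V, 15:V, 16:V, 17:T, 18:T, 19:T, 20:T
edges: (10,0,cv); (10,7,cv); (10,9,cv); (11,1,cv); (11,7,cv); (11,8,cv); (12,3,cv); (12,8,cv); (12,9,cv); (13,7,cv); (13,8,cv); (13,9,cv); (17,0,cv); (17,14,cv); (17,16,cv); (18,1,cv); (18,14,cv); (18,15,cv); (19,3,cv); (19,15,cv); (19,16,cv); (20,14,cv); (20,15,cv); (20,16,cv)


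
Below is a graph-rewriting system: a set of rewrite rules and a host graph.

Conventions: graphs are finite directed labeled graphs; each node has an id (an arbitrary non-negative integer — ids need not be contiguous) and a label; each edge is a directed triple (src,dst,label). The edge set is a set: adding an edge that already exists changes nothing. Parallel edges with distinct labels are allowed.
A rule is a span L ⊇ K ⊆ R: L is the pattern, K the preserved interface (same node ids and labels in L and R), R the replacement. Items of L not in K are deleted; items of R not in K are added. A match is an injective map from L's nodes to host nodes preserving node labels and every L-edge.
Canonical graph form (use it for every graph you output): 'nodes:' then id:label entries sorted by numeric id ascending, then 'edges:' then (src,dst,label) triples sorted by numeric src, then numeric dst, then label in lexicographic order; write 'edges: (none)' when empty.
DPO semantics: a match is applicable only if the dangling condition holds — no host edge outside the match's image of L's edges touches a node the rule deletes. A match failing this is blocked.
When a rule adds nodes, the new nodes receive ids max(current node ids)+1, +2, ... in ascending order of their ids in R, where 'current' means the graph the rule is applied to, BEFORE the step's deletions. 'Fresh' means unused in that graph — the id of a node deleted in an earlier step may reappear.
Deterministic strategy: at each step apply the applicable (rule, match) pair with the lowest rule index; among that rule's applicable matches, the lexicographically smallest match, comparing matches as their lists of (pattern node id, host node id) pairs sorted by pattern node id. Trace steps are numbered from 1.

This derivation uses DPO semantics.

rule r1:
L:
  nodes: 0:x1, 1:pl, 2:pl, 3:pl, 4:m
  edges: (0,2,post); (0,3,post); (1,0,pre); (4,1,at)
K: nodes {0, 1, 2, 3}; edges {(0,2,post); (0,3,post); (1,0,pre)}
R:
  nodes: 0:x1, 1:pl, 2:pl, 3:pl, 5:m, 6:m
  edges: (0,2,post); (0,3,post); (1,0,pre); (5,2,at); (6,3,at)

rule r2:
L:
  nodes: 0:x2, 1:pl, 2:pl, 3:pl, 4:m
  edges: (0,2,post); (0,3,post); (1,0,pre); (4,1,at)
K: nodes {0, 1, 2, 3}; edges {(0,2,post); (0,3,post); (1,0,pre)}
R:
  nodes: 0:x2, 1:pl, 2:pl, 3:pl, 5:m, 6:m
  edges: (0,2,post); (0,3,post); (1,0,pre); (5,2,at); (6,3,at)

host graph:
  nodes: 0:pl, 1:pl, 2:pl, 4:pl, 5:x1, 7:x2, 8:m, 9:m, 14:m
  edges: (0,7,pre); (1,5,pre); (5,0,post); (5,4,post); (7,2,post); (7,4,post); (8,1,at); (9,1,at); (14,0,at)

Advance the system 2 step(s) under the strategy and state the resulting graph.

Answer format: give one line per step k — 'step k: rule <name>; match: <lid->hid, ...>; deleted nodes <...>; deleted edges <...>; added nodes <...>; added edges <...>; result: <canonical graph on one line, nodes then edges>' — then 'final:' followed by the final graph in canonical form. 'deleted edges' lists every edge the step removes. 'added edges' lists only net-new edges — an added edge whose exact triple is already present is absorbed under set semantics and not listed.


step 1: rule r1; match: 0->5, 1->1, 2->0, 3->4, 4->8; deleted nodes 8; deleted edges (8,1,at); added nodes 15, 16; added edges (15,0,at); (16,4,at); result: nodes: 0:pl, 1:pl, 2:pl, 4:pl, 5:x1, 7:x2, 9:m, 14:m, 15:m, 16:m edges: (0,7,pre); (1,5,pre); (5,0,post); (5,4,post); (7,2,post); (7,4,post); (9,1,at); (14,0,at); (15,0,at); (16,4,at)
step 2: rule r1; match: 0->5, 1->1, 2->0, 3->4, 4->9; deleted nodes 9; deleted edges (9,1,at); added nodes 17, 18; added edges (17,0,at); (18,4,at); result: nodes: 0:pl, 1:pl, 2:pl, 4:pl, 5:x1, 7:x2, 14:m, 15:m, 16:m, 17:m, 18:m edges: (0,7,pre); (1,5,pre); (5,0,post); (5,4,post); (7,2,post); (7,4,post); (14,0,at); (15,0,at); (16,4,at); (17,0,at); (18,4,at)
final:
nodes: 0:pl, 1:pl, 2:pl, 4:pl, 5:x1, 7:x2, 14:m, 15:m, 16:m, 17:m, 18:m
edges: (0,7,pre); (1,5,pre); (5,0,post); (5,4,post); (7,2,post); (7,4,post); (14,0,at); (15,0,at); (16,4,at); (17,0,at); (18,4,at)
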